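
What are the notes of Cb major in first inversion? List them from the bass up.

Eb, Gb, Cb

Cb major is Cb–Eb–Gb. First inversion puts the third (Eb) in the bass, with the remaining tones above: Eb, Gb, Cb.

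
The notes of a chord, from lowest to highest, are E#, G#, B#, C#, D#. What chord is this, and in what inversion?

The distinct note names are E#, G#, B#, C#, D#. Stacked in thirds they read C#–E#–G#–B#–D#, which is a major ninth chord on C#.
The lowest note is E#, the third of the chord, so this is first inversion.

C# major ninth, first inversion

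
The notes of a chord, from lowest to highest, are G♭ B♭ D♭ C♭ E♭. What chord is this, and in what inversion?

The distinct note names are Gb, Bb, Db, Cb, Eb. Stacked in thirds they read Cb–Eb–Gb–Bb–Db, which is a major ninth chord on Cb.
Gb is the fifth of Cb major ninth; fifth in the bass means second inversion.

Cb major ninth, second inversion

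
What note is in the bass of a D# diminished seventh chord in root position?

The root of D# diminished seventh (D#–F#–A–C) is D#; that is the bass in root position.

D#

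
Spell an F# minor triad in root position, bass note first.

F# minor is F#–A–C#. Root position puts the root (F#) in the bass, with the remaining tones above: F#, A, C#.

F#, A, C#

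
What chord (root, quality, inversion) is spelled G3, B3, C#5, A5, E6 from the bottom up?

A dominant ninth, third inversion

The distinct note names are G, B, C#, A, E. Stacked in thirds they read A–C#–E–G–B, which is a dominant ninth chord on A.
G is the seventh of A dominant ninth; seventh in the bass means third inversion.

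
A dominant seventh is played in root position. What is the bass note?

A

In root position the root is lowest. For A dominant seventh (A–C#–E–G) that is A.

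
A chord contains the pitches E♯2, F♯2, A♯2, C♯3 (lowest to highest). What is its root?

The distinct letter names are E#, F#, A#, C#. Arranged as a stack of thirds they read F#–A#–C#–E#, so F# is the root (an F# major seventh chord).

F#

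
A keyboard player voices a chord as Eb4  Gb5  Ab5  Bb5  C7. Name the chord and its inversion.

Reducing to letter names: Eb, Gb, Ab, Bb, C. These stack in thirds as Ab–C–Eb–Gb–Bb — an Ab dominant ninth chord.
Eb is the fifth of Ab dominant ninth; fifth in the bass means second inversion.

Ab dominant ninth, second inversion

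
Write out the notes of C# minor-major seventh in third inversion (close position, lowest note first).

C# minor-major seventh is C#–E–G#–B#. Third inversion puts the seventh (B#) in the bass, with the remaining tones above: B#, C#, E, G#.

B#, C#, E, G#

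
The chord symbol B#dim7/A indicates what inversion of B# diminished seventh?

B#dim7/A means B# diminished seventh with A in the bass. A is the seventh of B# diminished seventh (B#–D#–F#–A), so this is third inversion.

third inversion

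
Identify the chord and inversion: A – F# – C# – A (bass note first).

F# minor, first inversion

The distinct note names are A, F#, C#. Stacked in thirds they read F#–A–C#, which is a minor triad on F#.
The lowest note is A, the third of the chord, so this is first inversion (figured bass 6).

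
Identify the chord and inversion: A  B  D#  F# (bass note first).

The distinct note names are A, B, D#, F#. Stacked in thirds they read B–D#–F#–A, which is a dominant seventh chord on B.
The lowest note is A, the seventh of the chord, so this is third inversion (figured bass 4/2).

B dominant seventh, third inversion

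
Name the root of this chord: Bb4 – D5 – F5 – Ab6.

Reordering Bb, D, F, Ab into stacked thirds gives Bb–D–F–Ab; the bottom of that stack, Bb, is the root.

Bb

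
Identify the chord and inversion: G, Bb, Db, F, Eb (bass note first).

The distinct note names are G, Bb, Db, F, Eb. Stacked in thirds they read Eb–G–Bb–Db–F, which is a dominant ninth chord on Eb.
With the third (G) in the bass, the chord is in first inversion.

Eb dominant ninth, first inversion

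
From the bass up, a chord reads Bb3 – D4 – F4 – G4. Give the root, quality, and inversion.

The distinct note names are Bb, D, F, G. Stacked in thirds they read G–Bb–D–F, which is a minor seventh chord on G.
With the third (Bb) in the bass, the chord is in first inversion (figured bass 6/5).

G minor seventh, first inversion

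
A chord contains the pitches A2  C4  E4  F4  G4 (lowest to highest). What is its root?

F

Reordering A, C, E, F, G into stacked thirds gives F–A–C–E–G; the bottom of that stack, F, is the root.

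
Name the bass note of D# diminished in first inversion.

F#

In first inversion the third is lowest. For D# diminished (D#–F#–A) that is F#.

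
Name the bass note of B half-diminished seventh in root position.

The root of B half-diminished seventh (B–D–F–A) is B; that is the bass in root position.

B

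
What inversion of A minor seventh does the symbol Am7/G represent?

Am7/G means A minor seventh with G in the bass. G is the seventh of A minor seventh (A–C–E–G), so this is third inversion.

third inversion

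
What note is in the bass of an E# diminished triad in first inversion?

The third of E# diminished (E#–G#–B) is G#; that is the bass in first inversion.

G#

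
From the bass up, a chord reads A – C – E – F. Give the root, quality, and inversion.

F major seventh, first inversion

The distinct note names are A, C, E, F. Stacked in thirds they read F–A–C–E, which is a major seventh chord on F.
The lowest note is A, the third of the chord, so this is first inversion (figured bass 6/5).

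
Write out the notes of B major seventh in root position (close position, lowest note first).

B, D#, F#, A#

Spelling B major seventh: B–D#–F#–A#. In root position the root is bass, giving B, D#, F#, A# from the bottom.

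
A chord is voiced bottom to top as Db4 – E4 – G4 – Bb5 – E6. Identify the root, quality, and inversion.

The pitch classes Db, E, G, Bb arrange in thirds as E–G–Bb–Db: an E diminished seventh chord.
Db is the seventh of E diminished seventh; seventh in the bass means third inversion (figured bass 4/2).

E diminished seventh, third inversion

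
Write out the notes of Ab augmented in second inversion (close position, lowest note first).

Spelling Ab augmented: Ab–C–E. In second inversion the fifth is bass, giving E, Ab, C from the bottom.

E, Ab, C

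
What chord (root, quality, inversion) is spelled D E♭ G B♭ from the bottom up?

Reducing to letter names: D, Eb, G, Bb. These stack in thirds as Eb–G–Bb–D — an Eb major seventh chord.
The lowest note is D, the seventh of the chord, so this is third inversion (figured bass 4/2).

Eb major seventh, third inversion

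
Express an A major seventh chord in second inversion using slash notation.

Second inversion of A major seventh has the fifth (E) in the bass. As a slash chord: Amaj7/E.

Amaj7/E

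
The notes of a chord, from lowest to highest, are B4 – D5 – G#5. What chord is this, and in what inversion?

Reducing to letter names: B, D, G#. These stack in thirds as G#–B–D — a G# diminished triad.
With the third (B) in the bass, the chord is in first inversion (figured bass 6).

G# diminished, first inversion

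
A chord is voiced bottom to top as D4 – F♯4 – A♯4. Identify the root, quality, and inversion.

D augmented, root position

The distinct note names are D, F#, A#. Stacked in thirds they read D–F#–A#, which is an augmented triad on D.
The lowest note is D, the root of the chord, so this is root position (figured bass 5/3).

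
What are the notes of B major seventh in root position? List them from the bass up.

B, D#, F#, A#

Spelling B major seventh: B–D#–F#–A#. In root position the root is bass, giving B, D#, F#, A# from the bottom.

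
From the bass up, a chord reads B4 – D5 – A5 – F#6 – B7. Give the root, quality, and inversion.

B minor seventh, root position

The pitch classes B, D, A, F# arrange in thirds as B–D–F#–A: a B minor seventh chord.
B is the root of B minor seventh; root in the bass means root position (figured bass 7).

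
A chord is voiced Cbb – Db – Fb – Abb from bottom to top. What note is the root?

The distinct letter names are Cbb, Db, Fb, Abb. Arranged as a stack of thirds they read Db–Fb–Abb–Cbb, so Db is the root (a Db diminished seventh chord).

Db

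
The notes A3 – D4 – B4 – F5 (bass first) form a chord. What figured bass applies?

4/2

The notes A, D, B, F stack in thirds as B–D–F–A — a B half-diminished seventh chord. The bass A is the seventh, so this is third inversion: figured 4/2.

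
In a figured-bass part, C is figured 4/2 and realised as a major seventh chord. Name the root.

The figures 4/2 mean the seventh of the chord is in the bass. If C is the seventh of a major seventh chord, the root is Db (chord tones Db–F–Ab–C).

Db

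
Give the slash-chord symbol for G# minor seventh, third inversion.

G#m7/F#

Third inversion of G# minor seventh has the seventh (F#) in the bass. As a slash chord: G#m7/F#.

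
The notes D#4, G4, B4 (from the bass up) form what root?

D#, G, B are the tones of a G augmented triad (G–B–D#), making G the root.

G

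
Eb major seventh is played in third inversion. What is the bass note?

In third inversion the seventh is lowest. For Eb major seventh (Eb–G–Bb–D) that is D.

D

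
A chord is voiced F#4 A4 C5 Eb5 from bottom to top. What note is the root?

F#

The distinct letter names are F#, A, C, Eb. Arranged as a stack of thirds they read F#–A–C–Eb, so F# is the root (an F# diminished seventh chord).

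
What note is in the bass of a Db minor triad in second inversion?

Ab

In second inversion the fifth is lowest. For Db minor (Db–Fb–Ab) that is Ab.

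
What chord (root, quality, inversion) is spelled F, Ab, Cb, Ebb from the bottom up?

Reducing to letter names: F, Ab, Cb, Ebb. These stack in thirds as F–Ab–Cb–Ebb — an F diminished seventh chord.
F is the root of F diminished seventh; root in the bass means root position (figured bass 7).

F diminished seventh, root position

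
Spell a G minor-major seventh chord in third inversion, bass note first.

G minor-major seventh is G–Bb–D–F#. Third inversion puts the seventh (F#) in the bass, with the remaining tones above: F#, G, Bb, D.

F#, G, Bb, D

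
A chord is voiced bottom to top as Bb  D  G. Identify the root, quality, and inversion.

G minor, first inversion

Reducing to letter names: Bb, D, G. These stack in thirds as G–Bb–D — a G minor triad.
Bb is the third of G minor; third in the bass means first inversion (figured bass 6).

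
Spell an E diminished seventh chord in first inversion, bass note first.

Spelling E diminished seventh: E–G–Bb–Db. In first inversion the third is bass, giving G, Bb, Db, E from the bottom.

G, Bb, Db, E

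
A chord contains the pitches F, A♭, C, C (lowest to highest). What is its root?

Reordering F, Ab, C into stacked thirds gives F–Ab–C; the bottom of that stack, F, is the root.

F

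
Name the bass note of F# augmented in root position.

F#

F# augmented is F#–A#–C##. Root position places the root in the bass: F#.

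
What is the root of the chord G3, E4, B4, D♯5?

E

The distinct letter names are G, E, B, D#. Arranged as a stack of thirds they read E–G–B–D#, so E is the root (an E minor-major seventh chord).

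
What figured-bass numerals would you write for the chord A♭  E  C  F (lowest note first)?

6/5

The notes Ab, E, C, F stack in thirds as F–Ab–C–E — an F minor-major seventh chord. The bass Ab is the third, so this is first inversion: figured 6/5.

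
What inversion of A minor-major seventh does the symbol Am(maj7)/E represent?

Am(maj7)/E means A minor-major seventh with E in the bass. E is the fifth of A minor-major seventh (A–C–E–G#), so this is second inversion.

second inversion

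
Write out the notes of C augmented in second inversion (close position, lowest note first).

G#, C, E

The chord tones are C–E–G#. With the fifth (G#) lowest for second inversion: G#, C, E.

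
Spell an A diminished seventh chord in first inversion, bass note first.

The chord tones are A–C–Eb–Gb. With the third (C) lowest for first inversion: C, Eb, Gb, A.

C, Eb, Gb, A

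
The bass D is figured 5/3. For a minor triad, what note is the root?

The figures 5/3 mean the root of the chord is in the bass. If D is the root of a minor triad, the root is D (chord tones D–F–A).

D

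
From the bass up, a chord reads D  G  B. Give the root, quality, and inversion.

Reducing to letter names: D, G, B. These stack in thirds as G–B–D — a G major triad.
D is the fifth of G major; fifth in the bass means second inversion (figured bass 6/4).

G major, second inversion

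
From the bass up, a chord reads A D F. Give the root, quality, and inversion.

D minor, second inversion

Reducing to letter names: A, D, F. These stack in thirds as D–F–A — a D minor triad.
The lowest note is A, the fifth of the chord, so this is second inversion (figured bass 6/4).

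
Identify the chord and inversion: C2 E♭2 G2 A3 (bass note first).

Reducing to letter names: C, Eb, G, A. These stack in thirds as A–C–Eb–G — an A half-diminished seventh chord.
C is the third of A half-diminished seventh; third in the bass means first inversion (figured bass 6/5).

A half-diminished seventh, first inversion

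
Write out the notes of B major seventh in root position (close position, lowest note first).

B, D#, F#, A#

The chord tones are B–D#–F#–A#. With the root (B) lowest for root position: B, D#, F#, A#.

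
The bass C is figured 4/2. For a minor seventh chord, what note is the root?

D

The figures 4/2 mean the seventh of the chord is in the bass. If C is the seventh of a minor seventh chord, the root is D (chord tones D–F–A–C).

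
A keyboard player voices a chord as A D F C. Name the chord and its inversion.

The pitch classes A, D, F, C arrange in thirds as D–F–A–C: a D minor seventh chord.
With the fifth (A) in the bass, the chord is in second inversion (figured bass 4/3).

D minor seventh, second inversion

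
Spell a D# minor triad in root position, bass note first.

D#, F#, A#

Spelling D# minor: D#–F#–A#. In root position the root is bass, giving D#, F#, A# from the bottom.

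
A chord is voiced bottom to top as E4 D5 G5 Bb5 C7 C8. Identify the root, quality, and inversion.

Reducing to letter names: E, D, G, Bb, C. These stack in thirds as C–E–G–Bb–D — a C dominant ninth chord.
The lowest note is E, the third of the chord, so this is first inversion.

C dominant ninth, first inversion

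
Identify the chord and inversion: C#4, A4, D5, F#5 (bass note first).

Reducing to letter names: C#, A, D, F#. These stack in thirds as D–F#–A–C# — a D major seventh chord.
The lowest note is C#, the seventh of the chord, so this is third inversion (figured bass 4/2).

D major seventh, third inversion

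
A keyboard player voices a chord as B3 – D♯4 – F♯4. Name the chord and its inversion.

The pitch classes B, D#, F# arrange in thirds as B–D#–F#: a B major triad.
With the root (B) in the bass, the chord is in root position (figured bass 5/3).

B major, root position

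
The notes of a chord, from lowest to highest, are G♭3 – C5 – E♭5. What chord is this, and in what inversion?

C diminished, second inversion

Reducing to letter names: Gb, C, Eb. These stack in thirds as C–Eb–Gb — a C diminished triad.
Gb is the fifth of C diminished; fifth in the bass means second inversion (figured bass 6/4).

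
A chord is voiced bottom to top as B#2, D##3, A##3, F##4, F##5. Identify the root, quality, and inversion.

The pitch classes B#, D##, A##, F## arrange in thirds as B#–D##–F##–A##: a B# major seventh chord.
B# is the root of B# major seventh; root in the bass means root position (figured bass 7).

B# major seventh, root position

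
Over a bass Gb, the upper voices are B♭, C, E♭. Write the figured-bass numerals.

The notes Gb, Bb, C, Eb stack in thirds as C–Eb–Gb–Bb — a C half-diminished seventh chord. The bass Gb is the fifth, so this is second inversion: figured 4/3.

4/3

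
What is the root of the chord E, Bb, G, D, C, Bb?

The distinct letter names are E, Bb, G, D, C. Arranged as a stack of thirds they read C–E–G–Bb–D, so C is the root (a C dominant ninth chord).

C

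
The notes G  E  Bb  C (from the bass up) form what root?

C

Reordering G, E, Bb, C into stacked thirds gives C–E–G–Bb; the bottom of that stack, C, is the root.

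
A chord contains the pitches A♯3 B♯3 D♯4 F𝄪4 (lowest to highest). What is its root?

B#

A#, B#, D#, F## are the tones of a B# minor seventh chord (B#–D#–F##–A#), making B# the root.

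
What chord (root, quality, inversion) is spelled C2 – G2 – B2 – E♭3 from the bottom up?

The pitch classes C, G, B, Eb arrange in thirds as C–Eb–G–B: a C minor-major seventh chord.
The lowest note is C, the root of the chord, so this is root position (figured bass 7).

C minor-major seventh, root position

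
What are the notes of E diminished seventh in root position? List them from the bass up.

E, G, Bb, Db

Spelling E diminished seventh: E–G–Bb–Db. In root position the root is bass, giving E, G, Bb, Db from the bottom.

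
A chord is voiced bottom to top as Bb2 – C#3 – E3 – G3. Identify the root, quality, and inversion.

C# diminished seventh, third inversion

Reducing to letter names: Bb, C#, E, G. These stack in thirds as C#–E–G–Bb — a C# diminished seventh chord.
With the seventh (Bb) in the bass, the chord is in third inversion (figured bass 4/2).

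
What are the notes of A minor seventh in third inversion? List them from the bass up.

G, A, C, E

Spelling A minor seventh: A–C–E–G. In third inversion the seventh is bass, giving G, A, C, E from the bottom.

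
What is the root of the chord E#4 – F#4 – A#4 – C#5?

F#

E#, F#, A#, C# are the tones of an F# major seventh chord (F#–A#–C#–E#), making F# the root.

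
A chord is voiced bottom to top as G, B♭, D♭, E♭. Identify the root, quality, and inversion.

Eb dominant seventh, first inversion

The pitch classes G, Bb, Db, Eb arrange in thirds as Eb–G–Bb–Db: an Eb dominant seventh chord.
G is the third of Eb dominant seventh; third in the bass means first inversion (figured bass 6/5).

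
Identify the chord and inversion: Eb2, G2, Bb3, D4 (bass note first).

Eb major seventh, root position

The pitch classes Eb, G, Bb, D arrange in thirds as Eb–G–Bb–D: an Eb major seventh chord.
With the root (Eb) in the bass, the chord is in root position (figured bass 7).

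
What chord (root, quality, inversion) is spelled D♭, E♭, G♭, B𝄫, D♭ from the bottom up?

The pitch classes Db, Eb, Gb, Bbb arrange in thirds as Eb–Gb–Bbb–Db: an Eb half-diminished seventh chord.
Db is the seventh of Eb half-diminished seventh; seventh in the bass means third inversion (figured bass 4/2).

Eb half-diminished seventh, third inversion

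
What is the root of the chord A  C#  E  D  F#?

The distinct letter names are A, C#, E, D, F#. Arranged as a stack of thirds they read D–F#–A–C#–E, so D is the root (a D major ninth chord).

D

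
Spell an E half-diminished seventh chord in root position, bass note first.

The chord tones are E–G–Bb–D. With the root (E) lowest for root position: E, G, Bb, D.

E, G, Bb, D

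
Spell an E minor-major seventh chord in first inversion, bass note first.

G, B, D#, E

The chord tones are E–G–B–D#. With the third (G) lowest for first inversion: G, B, D#, E.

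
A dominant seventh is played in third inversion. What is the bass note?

The seventh of A dominant seventh (A–C#–E–G) is G; that is the bass in third inversion.

G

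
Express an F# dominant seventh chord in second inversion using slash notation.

Second inversion of F# dominant seventh has the fifth (C#) in the bass. As a slash chord: F#7/C#.

F#7/C#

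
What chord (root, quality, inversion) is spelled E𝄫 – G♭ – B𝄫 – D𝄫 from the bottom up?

Ebb dominant seventh, root position

Reducing to letter names: Ebb, Gb, Bbb, Dbb. These stack in thirds as Ebb–Gb–Bbb–Dbb — an Ebb dominant seventh chord.
Ebb is the root of Ebb dominant seventh; root in the bass means root position (figured bass 7).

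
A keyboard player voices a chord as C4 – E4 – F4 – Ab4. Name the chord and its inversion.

Reducing to letter names: C, E, F, Ab. These stack in thirds as F–Ab–C–E — an F minor-major seventh chord.
The lowest note is C, the fifth of the chord, so this is second inversion (figured bass 4/3).

F minor-major seventh, second inversion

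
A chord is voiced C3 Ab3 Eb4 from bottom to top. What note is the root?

Ab

Reordering C, Ab, Eb into stacked thirds gives Ab–C–Eb; the bottom of that stack, Ab, is the root.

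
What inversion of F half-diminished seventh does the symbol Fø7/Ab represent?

first inversion

Fø7/Ab means F half-diminished seventh with Ab in the bass. Ab is the third of F half-diminished seventh (F–Ab–Cb–Eb), so this is first inversion.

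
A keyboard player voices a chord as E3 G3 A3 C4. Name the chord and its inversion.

A minor seventh, second inversion

The distinct note names are E, G, A, C. Stacked in thirds they read A–C–E–G, which is a minor seventh chord on A.
E is the fifth of A minor seventh; fifth in the bass means second inversion (figured bass 4/3).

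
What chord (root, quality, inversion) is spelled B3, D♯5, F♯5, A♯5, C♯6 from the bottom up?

B major ninth, root position

Reducing to letter names: B, D#, F#, A#, C#. These stack in thirds as B–D#–F#–A#–C# — a B major ninth chord.
With the root (B) in the bass, the chord is in root position.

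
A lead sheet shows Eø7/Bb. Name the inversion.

second inversion

Eø7/Bb means E half-diminished seventh with Bb in the bass. Bb is the fifth of E half-diminished seventh (E–G–Bb–D), so this is second inversion.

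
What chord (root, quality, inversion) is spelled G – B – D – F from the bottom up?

Reducing to letter names: G, B, D, F. These stack in thirds as G–B–D–F — a G dominant seventh chord.
G is the root of G dominant seventh; root in the bass means root position (figured bass 7).

G dominant seventh, root position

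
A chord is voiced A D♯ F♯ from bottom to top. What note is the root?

D#

A, D#, F# are the tones of a D# diminished triad (D#–F#–A), making D# the root.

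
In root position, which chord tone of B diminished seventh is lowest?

The root of B diminished seventh (B–D–F–Ab) is B; that is the bass in root position.

B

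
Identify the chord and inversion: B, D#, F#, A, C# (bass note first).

B dominant ninth, root position

The pitch classes B, D#, F#, A, C# arrange in thirds as B–D#–F#–A–C#: a B dominant ninth chord.
The lowest note is B, the root of the chord, so this is root position.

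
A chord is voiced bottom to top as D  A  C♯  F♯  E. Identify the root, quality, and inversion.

D major ninth, root position

The pitch classes D, A, C#, F#, E arrange in thirds as D–F#–A–C#–E: a D major ninth chord.
The lowest note is D, the root of the chord, so this is root position.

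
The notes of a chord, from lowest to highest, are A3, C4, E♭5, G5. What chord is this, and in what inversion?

A half-diminished seventh, root position

The pitch classes A, C, Eb, G arrange in thirds as A–C–Eb–G: an A half-diminished seventh chord.
A is the root of A half-diminished seventh; root in the bass means root position (figured bass 7).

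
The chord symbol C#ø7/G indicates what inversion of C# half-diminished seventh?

second inversion

C#ø7/G means C# half-diminished seventh with G in the bass. G is the fifth of C# half-diminished seventh (C#–E–G–B), so this is second inversion.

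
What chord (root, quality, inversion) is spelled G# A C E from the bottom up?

The distinct note names are G#, A, C, E. Stacked in thirds they read A–C–E–G#, which is a minor-major seventh chord on A.
G# is the seventh of A minor-major seventh; seventh in the bass means third inversion (figured bass 4/2).

A minor-major seventh, third inversion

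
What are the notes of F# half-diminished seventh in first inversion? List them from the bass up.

F# half-diminished seventh is F#–A–C–E. First inversion puts the third (A) in the bass, with the remaining tones above: A, C, E, F#.

A, C, E, F#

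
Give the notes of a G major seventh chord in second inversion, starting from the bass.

D, F#, G, B

G major seventh is G–B–D–F#. Second inversion puts the fifth (D) in the bass, with the remaining tones above: D, F#, G, B.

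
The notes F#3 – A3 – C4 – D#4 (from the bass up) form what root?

D#

Reordering F#, A, C, D# into stacked thirds gives D#–F#–A–C; the bottom of that stack, D#, is the root.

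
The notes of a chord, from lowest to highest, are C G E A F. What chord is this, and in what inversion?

Reducing to letter names: C, G, E, A, F. These stack in thirds as F–A–C–E–G — an F major ninth chord.
With the fifth (C) in the bass, the chord is in second inversion.

F major ninth, second inversion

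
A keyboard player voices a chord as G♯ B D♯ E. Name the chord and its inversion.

The distinct note names are G#, B, D#, E. Stacked in thirds they read E–G#–B–D#, which is a major seventh chord on E.
G# is the third of E major seventh; third in the bass means first inversion (figured bass 6/5).

E major seventh, first inversion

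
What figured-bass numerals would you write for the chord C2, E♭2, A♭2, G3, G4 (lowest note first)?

6/5

The notes C, Eb, Ab, G stack in thirds as Ab–C–Eb–G — an Ab major seventh chord. The bass C is the third, so this is first inversion: figured 6/5.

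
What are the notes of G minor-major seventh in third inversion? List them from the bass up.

F#, G, Bb, D

Spelling G minor-major seventh: G–Bb–D–F#. In third inversion the seventh is bass, giving F#, G, Bb, D from the bottom.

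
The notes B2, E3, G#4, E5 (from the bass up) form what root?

E

B, E, G# are the tones of an E major triad (E–G#–B), making E the root.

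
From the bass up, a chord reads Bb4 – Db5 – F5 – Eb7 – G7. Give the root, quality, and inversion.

Eb dominant ninth, second inversion

Reducing to letter names: Bb, Db, F, Eb, G. These stack in thirds as Eb–G–Bb–Db–F — an Eb dominant ninth chord.
Bb is the fifth of Eb dominant ninth; fifth in the bass means second inversion.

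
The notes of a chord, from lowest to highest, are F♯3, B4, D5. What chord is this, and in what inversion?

Reducing to letter names: F#, B, D. These stack in thirds as B–D–F# — a B minor triad.
The lowest note is F#, the fifth of the chord, so this is second inversion (figured bass 6/4).

B minor, second inversion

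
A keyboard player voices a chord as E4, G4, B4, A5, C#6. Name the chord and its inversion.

The distinct note names are E, G, B, A, C#. Stacked in thirds they read A–C#–E–G–B, which is a dominant ninth chord on A.
The lowest note is E, the fifth of the chord, so this is second inversion.

A dominant ninth, second inversion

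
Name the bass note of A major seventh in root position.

A major seventh is A–C#–E–G#. Root position places the root in the bass: A.

A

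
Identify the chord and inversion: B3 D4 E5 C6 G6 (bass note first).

C major ninth, third inversion

The distinct note names are B, D, E, C, G. Stacked in thirds they read C–E–G–B–D, which is a major ninth chord on C.
The lowest note is B, the seventh of the chord, so this is third inversion.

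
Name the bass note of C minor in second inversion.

C minor is C–Eb–G. Second inversion places the fifth in the bass: G.

G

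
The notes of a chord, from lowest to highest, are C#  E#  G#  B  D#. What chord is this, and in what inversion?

The pitch classes C#, E#, G#, B, D# arrange in thirds as C#–E#–G#–B–D#: a C# dominant ninth chord.
C# is the root of C# dominant ninth; root in the bass means root position.

C# dominant ninth, root position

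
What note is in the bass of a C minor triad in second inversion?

C minor is C–Eb–G. Second inversion places the fifth in the bass: G.

G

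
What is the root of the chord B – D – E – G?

E

Reordering B, D, E, G into stacked thirds gives E–G–B–D; the bottom of that stack, E, is the root.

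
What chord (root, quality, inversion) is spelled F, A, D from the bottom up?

The pitch classes F, A, D arrange in thirds as D–F–A: a D minor triad.
The lowest note is F, the third of the chord, so this is first inversion (figured bass 6).

D minor, first inversion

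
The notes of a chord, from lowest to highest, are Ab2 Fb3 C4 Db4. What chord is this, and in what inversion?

Db minor-major seventh, second inversion

Reducing to letter names: Ab, Fb, C, Db. These stack in thirds as Db–Fb–Ab–C — a Db minor-major seventh chord.
Ab is the fifth of Db minor-major seventh; fifth in the bass means second inversion (figured bass 4/3).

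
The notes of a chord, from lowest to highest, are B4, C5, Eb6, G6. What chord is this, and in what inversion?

C minor-major seventh, third inversion

The pitch classes B, C, Eb, G arrange in thirds as C–Eb–G–B: a C minor-major seventh chord.
B is the seventh of C minor-major seventh; seventh in the bass means third inversion (figured bass 4/2).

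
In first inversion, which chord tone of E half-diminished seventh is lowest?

G

The third of E half-diminished seventh (E–G–Bb–D) is G; that is the bass in first inversion.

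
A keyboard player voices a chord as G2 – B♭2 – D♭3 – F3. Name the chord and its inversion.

Reducing to letter names: G, Bb, Db, F. These stack in thirds as G–Bb–Db–F — a G half-diminished seventh chord.
With the root (G) in the bass, the chord is in root position (figured bass 7).

G half-diminished seventh, root position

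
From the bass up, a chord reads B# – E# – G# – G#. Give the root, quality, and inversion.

E# minor, second inversion

Reducing to letter names: B#, E#, G#. These stack in thirds as E#–G#–B# — an E# minor triad.
With the fifth (B#) in the bass, the chord is in second inversion (figured bass 6/4).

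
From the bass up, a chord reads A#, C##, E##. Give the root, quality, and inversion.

Reducing to letter names: A#, C##, E##. These stack in thirds as A#–C##–E## — an A# augmented triad.
A# is the root of A# augmented; root in the bass means root position (figured bass 5/3).

A# augmented, root position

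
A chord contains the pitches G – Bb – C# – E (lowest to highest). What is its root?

Reordering G, Bb, C#, E into stacked thirds gives C#–E–G–Bb; the bottom of that stack, C#, is the root.

C#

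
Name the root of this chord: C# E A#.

Reordering C#, E, A# into stacked thirds gives A#–C#–E; the bottom of that stack, A#, is the root.

A#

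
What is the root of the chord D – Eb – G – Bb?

Reordering D, Eb, G, Bb into stacked thirds gives Eb–G–Bb–D; the bottom of that stack, Eb, is the root.

Eb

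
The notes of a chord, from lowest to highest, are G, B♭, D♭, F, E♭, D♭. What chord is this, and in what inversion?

Reducing to letter names: G, Bb, Db, F, Eb. These stack in thirds as Eb–G–Bb–Db–F — an Eb dominant ninth chord.
With the third (G) in the bass, the chord is in first inversion.

Eb dominant ninth, first inversion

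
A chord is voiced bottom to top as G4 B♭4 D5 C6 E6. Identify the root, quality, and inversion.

The pitch classes G, Bb, D, C, E arrange in thirds as C–E–G–Bb–D: a C dominant ninth chord.
The lowest note is G, the fifth of the chord, so this is second inversion.

C dominant ninth, second inversion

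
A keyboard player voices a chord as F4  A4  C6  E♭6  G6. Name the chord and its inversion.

F dominant ninth, root position

Reducing to letter names: F, A, C, Eb, G. These stack in thirds as F–A–C–Eb–G — an F dominant ninth chord.
F is the root of F dominant ninth; root in the bass means root position.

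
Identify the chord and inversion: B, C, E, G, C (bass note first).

C major seventh, third inversion

Reducing to letter names: B, C, E, G. These stack in thirds as C–E–G–B — a C major seventh chord.
The lowest note is B, the seventh of the chord, so this is third inversion (figured bass 4/2).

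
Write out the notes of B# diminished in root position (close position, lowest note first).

B#, D#, F#

Spelling B# diminished: B#–D#–F#. In root position the root is bass, giving B#, D#, F# from the bottom.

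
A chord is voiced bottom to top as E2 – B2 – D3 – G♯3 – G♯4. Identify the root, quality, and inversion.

Reducing to letter names: E, B, D, G#. These stack in thirds as E–G#–B–D — an E dominant seventh chord.
E is the root of E dominant seventh; root in the bass means root position (figured bass 7).

E dominant seventh, root position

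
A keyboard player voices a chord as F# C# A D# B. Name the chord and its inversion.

The distinct note names are F#, C#, A, D#, B. Stacked in thirds they read B–D#–F#–A–C#, which is a dominant ninth chord on B.
With the fifth (F#) in the bass, the chord is in second inversion.

B dominant ninth, second inversion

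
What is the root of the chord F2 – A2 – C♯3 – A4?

F, A, C# are the tones of an F augmented triad (F–A–C#), making F the root.

F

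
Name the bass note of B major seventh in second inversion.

F#

B major seventh is B–D#–F#–A#. Second inversion places the fifth in the bass: F#.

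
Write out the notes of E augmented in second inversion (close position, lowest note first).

The chord tones are E–G#–B#. With the fifth (B#) lowest for second inversion: B#, E, G#.

B#, E, G#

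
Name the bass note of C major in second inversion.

C major is C–E–G. Second inversion places the fifth in the bass: G.

G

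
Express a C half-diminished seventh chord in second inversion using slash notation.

Second inversion of C half-diminished seventh has the fifth (Gb) in the bass. As a slash chord: Cø7/Gb.

Cø7/Gb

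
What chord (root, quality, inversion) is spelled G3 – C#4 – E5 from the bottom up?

C# diminished, second inversion

Reducing to letter names: G, C#, E. These stack in thirds as C#–E–G — a C# diminished triad.
The lowest note is G, the fifth of the chord, so this is second inversion (figured bass 6/4).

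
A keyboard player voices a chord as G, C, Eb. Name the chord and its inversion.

C minor, second inversion

The distinct note names are G, C, Eb. Stacked in thirds they read C–Eb–G, which is a minor triad on C.
The lowest note is G, the fifth of the chord, so this is second inversion (figured bass 6/4).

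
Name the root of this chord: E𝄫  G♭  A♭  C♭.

Ab

Ebb, Gb, Ab, Cb are the tones of an Ab half-diminished seventh chord (Ab–Cb–Ebb–Gb), making Ab the root.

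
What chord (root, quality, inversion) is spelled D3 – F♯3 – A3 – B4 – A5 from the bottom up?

B minor seventh, first inversion

The distinct note names are D, F#, A, B. Stacked in thirds they read B–D–F#–A, which is a minor seventh chord on B.
D is the third of B minor seventh; third in the bass means first inversion (figured bass 6/5).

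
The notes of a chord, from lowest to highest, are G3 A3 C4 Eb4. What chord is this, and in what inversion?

The distinct note names are G, A, C, Eb. Stacked in thirds they read A–C–Eb–G, which is a half-diminished seventh chord on A.
With the seventh (G) in the bass, the chord is in third inversion (figured bass 4/2).

A half-diminished seventh, third inversion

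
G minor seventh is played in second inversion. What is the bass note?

G minor seventh is G–Bb–D–F. Second inversion places the fifth in the bass: D.

D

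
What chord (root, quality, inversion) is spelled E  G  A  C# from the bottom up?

A dominant seventh, second inversion

Reducing to letter names: E, G, A, C#. These stack in thirds as A–C#–E–G — an A dominant seventh chord.
With the fifth (E) in the bass, the chord is in second inversion (figured bass 4/3).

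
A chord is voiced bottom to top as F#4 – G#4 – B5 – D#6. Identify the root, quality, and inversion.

The pitch classes F#, G#, B, D# arrange in thirds as G#–B–D#–F#: a G# minor seventh chord.
F# is the seventh of G# minor seventh; seventh in the bass means third inversion (figured bass 4/2).

G# minor seventh, third inversion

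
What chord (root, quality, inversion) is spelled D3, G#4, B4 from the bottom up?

G# diminished, second inversion

Reducing to letter names: D, G#, B. These stack in thirds as G#–B–D — a G# diminished triad.
D is the fifth of G# diminished; fifth in the bass means second inversion (figured bass 6/4).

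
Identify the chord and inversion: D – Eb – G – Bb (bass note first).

Eb major seventh, third inversion

Reducing to letter names: D, Eb, G, Bb. These stack in thirds as Eb–G–Bb–D — an Eb major seventh chord.
The lowest note is D, the seventh of the chord, so this is third inversion (figured bass 4/2).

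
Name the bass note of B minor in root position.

The root of B minor (B–D–F#) is B; that is the bass in root position.

B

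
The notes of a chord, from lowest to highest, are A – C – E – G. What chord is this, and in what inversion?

A minor seventh, root position

The pitch classes A, C, E, G arrange in thirds as A–C–E–G: an A minor seventh chord.
A is the root of A minor seventh; root in the bass means root position (figured bass 7).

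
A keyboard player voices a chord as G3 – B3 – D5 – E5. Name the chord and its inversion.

The pitch classes G, B, D, E arrange in thirds as E–G–B–D: an E minor seventh chord.
G is the third of E minor seventh; third in the bass means first inversion (figured bass 6/5).

E minor seventh, first inversion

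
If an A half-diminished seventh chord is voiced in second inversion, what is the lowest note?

In second inversion the fifth is lowest. For A half-diminished seventh (A–C–Eb–G) that is Eb.

Eb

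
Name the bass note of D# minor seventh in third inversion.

The seventh of D# minor seventh (D#–F#–A#–C#) is C#; that is the bass in third inversion.

C#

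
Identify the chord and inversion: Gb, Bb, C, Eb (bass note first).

C half-diminished seventh, second inversion

The distinct note names are Gb, Bb, C, Eb. Stacked in thirds they read C–Eb–Gb–Bb, which is a half-diminished seventh chord on C.
The lowest note is Gb, the fifth of the chord, so this is second inversion (figured bass 4/3).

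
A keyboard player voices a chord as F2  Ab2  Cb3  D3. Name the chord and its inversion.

The distinct note names are F, Ab, Cb, D. Stacked in thirds they read D–F–Ab–Cb, which is a diminished seventh chord on D.
The lowest note is F, the third of the chord, so this is first inversion (figured bass 6/5).

D diminished seventh, first inversion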